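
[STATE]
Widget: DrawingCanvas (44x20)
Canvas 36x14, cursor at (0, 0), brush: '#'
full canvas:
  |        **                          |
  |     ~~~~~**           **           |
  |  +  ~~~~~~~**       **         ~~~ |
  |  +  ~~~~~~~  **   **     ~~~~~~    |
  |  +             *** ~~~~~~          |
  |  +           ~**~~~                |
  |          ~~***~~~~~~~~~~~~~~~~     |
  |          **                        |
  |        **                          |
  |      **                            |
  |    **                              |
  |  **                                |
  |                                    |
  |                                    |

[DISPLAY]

+       **                                  
     ~~~~~**           **                   
  +  ~~~~~~~**       **         ~~~         
  +  ~~~~~~~  **   **     ~~~~~~            
  +             *** ~~~~~~                  
  +           ~**~~~                        
          ~~***~~~~~~~~~~~~~~~~             
          **                                
        **                                  
      **                                    
    **                                      
  **                                        
                                            
                                            
                                            
                                            
                                            
                                            
                                            
                                            


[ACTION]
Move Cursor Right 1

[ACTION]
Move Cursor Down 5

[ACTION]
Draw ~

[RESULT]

        **                                  
     ~~~~~**           **                   
  +  ~~~~~~~**       **         ~~~         
  +  ~~~~~~~  **   **     ~~~~~~            
  +             *** ~~~~~~                  
 ~+           ~**~~~                        
          ~~***~~~~~~~~~~~~~~~~             
          **                                
        **                                  
      **                                    
    **                                      
  **                                        
                                            
                                            
                                            
                                            
                                            
                                            
                                            
                                            


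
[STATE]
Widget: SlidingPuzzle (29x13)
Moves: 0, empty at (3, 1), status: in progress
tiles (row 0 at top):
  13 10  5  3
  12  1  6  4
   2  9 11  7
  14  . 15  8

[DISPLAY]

┌────┬────┬────┬────┐        
│ 13 │ 10 │  5 │  3 │        
├────┼────┼────┼────┤        
│ 12 │  1 │  6 │  4 │        
├────┼────┼────┼────┤        
│  2 │  9 │ 11 │  7 │        
├────┼────┼────┼────┤        
│ 14 │    │ 15 │  8 │        
└────┴────┴────┴────┘        
Moves: 0                     
                             
                             
                             


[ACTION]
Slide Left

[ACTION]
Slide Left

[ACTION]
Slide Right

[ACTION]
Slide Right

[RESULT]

┌────┬────┬────┬────┐        
│ 13 │ 10 │  5 │  3 │        
├────┼────┼────┼────┤        
│ 12 │  1 │  6 │  4 │        
├────┼────┼────┼────┤        
│  2 │  9 │ 11 │  7 │        
├────┼────┼────┼────┤        
│ 14 │    │ 15 │  8 │        
└────┴────┴────┴────┘        
Moves: 4                     
                             
                             
                             


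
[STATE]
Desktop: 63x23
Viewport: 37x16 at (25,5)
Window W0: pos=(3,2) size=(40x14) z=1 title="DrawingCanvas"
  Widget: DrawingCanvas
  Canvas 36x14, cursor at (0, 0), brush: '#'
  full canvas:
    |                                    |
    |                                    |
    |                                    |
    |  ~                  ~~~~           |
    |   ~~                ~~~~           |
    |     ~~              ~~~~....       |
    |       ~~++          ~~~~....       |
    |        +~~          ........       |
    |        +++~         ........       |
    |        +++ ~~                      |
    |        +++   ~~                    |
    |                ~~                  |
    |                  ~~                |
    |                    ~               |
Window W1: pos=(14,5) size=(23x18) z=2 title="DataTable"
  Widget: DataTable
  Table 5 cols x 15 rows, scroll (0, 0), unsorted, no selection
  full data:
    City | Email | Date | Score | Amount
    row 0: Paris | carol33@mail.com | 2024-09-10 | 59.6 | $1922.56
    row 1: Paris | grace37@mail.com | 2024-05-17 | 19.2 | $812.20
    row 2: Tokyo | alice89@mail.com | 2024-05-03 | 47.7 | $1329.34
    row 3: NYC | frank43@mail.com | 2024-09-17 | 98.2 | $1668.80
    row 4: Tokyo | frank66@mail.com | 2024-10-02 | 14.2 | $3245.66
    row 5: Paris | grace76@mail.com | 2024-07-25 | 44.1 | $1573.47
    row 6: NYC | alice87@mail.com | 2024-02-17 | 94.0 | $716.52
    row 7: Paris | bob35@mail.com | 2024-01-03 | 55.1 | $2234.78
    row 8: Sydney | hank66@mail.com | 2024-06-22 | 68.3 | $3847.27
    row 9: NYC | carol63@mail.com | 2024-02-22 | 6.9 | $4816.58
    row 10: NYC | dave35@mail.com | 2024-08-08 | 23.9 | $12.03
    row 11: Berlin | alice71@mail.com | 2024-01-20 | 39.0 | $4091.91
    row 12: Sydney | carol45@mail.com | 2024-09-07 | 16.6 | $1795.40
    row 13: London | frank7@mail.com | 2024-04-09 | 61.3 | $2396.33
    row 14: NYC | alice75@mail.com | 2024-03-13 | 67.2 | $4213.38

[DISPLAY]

━━━━━━━━━━━┓     ┃                   
           ┃     ┃                   
───────────┨     ┃                   
il         ┃     ┃                   
───────────┃     ┃                   
ol33@mail.c┃     ┃                   
ce37@mail.c┃     ┃                   
ce89@mail.c┃     ┃                   
nk43@mail.c┃     ┃                   
nk66@mail.c┃     ┃                   
ce76@mail.c┃━━━━━┛                   
ce87@mail.c┃                         
35@mail.com┃                         
k66@mail.co┃                         
ol63@mail.c┃                         
e35@mail.co┃                         


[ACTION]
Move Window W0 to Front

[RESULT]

                 ┃                   
                 ┃                   
                 ┃                   
~~~~             ┃                   
~~~~             ┃                   
~~~~....         ┃                   
~~~~....         ┃                   
........         ┃                   
........         ┃                   
                 ┃                   
━━━━━━━━━━━━━━━━━┛                   
ce87@mail.c┃                         
35@mail.com┃                         
k66@mail.co┃                         
ol63@mail.c┃                         
e35@mail.co┃                         


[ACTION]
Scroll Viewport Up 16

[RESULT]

                                     
                                     
━━━━━━━━━━━━━━━━━┓                   
                 ┃                   
─────────────────┨                   
                 ┃                   
                 ┃                   
                 ┃                   
~~~~             ┃                   
~~~~             ┃                   
~~~~....         ┃                   
~~~~....         ┃                   
........         ┃                   
........         ┃                   
                 ┃                   
━━━━━━━━━━━━━━━━━┛                   


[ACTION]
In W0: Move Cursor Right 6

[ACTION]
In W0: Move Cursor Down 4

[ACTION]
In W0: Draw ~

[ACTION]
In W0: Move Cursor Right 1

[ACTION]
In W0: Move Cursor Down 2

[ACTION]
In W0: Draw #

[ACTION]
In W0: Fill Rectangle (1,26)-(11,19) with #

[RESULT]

                                     
                                     
━━━━━━━━━━━━━━━━━┓                   
                 ┃                   
─────────────────┨                   
                 ┃                   
######           ┃                   
######           ┃                   
######           ┃                   
######           ┃                   
######..         ┃                   
######..         ┃                   
######..         ┃                   
######..         ┃                   
######           ┃                   
━━━━━━━━━━━━━━━━━┛                   


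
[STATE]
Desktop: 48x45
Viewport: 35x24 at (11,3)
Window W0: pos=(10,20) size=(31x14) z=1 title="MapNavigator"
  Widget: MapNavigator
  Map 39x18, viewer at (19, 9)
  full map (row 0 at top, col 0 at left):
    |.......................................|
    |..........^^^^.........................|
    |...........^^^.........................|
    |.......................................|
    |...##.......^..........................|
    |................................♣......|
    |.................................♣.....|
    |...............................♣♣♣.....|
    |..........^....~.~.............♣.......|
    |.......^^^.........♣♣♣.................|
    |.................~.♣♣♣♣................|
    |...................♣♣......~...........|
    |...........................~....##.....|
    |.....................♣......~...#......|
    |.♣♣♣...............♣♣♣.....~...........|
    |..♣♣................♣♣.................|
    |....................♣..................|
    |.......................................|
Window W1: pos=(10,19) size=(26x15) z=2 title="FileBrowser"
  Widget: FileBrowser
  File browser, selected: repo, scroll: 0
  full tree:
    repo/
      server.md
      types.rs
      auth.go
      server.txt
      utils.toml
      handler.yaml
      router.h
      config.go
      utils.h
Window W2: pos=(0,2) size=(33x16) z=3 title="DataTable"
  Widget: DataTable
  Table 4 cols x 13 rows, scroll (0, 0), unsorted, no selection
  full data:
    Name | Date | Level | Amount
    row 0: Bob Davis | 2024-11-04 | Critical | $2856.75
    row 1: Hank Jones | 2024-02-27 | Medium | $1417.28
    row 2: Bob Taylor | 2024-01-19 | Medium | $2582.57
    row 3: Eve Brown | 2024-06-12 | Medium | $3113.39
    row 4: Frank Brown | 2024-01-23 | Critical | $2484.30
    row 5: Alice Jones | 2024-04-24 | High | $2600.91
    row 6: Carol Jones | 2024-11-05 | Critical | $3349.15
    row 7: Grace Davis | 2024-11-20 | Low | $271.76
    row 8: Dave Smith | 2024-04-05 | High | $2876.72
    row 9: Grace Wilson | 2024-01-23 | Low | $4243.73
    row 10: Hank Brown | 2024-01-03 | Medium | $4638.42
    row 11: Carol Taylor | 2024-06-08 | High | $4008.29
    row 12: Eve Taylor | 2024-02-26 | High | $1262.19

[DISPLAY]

                     ┃             
─────────────────────┨             
  │Date      │Level  ┃             
──┼──────────┼───────┃             
  │2024-11-04│Critica┃             
  │2024-02-27│Medium ┃             
  │2024-01-19│Medium ┃             
  │2024-06-12│Medium ┃             
n │2024-01-23│Critica┃             
s │2024-04-24│High   ┃             
s │2024-11-05│Critica┃             
s │2024-11-20│Low    ┃             
  │2024-04-05│High   ┃             
on│2024-01-23│Low    ┃             
━━━━━━━━━━━━━━━━━━━━━┛             
                                   
━━━━━━━━━━━━━━━━━━━━━━━━┓          
 FileBrowser            ┃━━━━┓     
────────────────────────┨    ┃     
> [-] repo/             ┃────┨     
    server.md           ┃....┃     
    types.rs            ┃..♣.┃     
    auth.go             ┃...♣┃     
    server.txt          ┃.♣♣♣┃     


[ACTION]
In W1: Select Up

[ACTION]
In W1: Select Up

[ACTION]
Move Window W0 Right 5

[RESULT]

                     ┃             
─────────────────────┨             
  │Date      │Level  ┃             
──┼──────────┼───────┃             
  │2024-11-04│Critica┃             
  │2024-02-27│Medium ┃             
  │2024-01-19│Medium ┃             
  │2024-06-12│Medium ┃             
n │2024-01-23│Critica┃             
s │2024-04-24│High   ┃             
s │2024-11-05│Critica┃             
s │2024-11-20│Low    ┃             
  │2024-04-05│High   ┃             
on│2024-01-23│Low    ┃             
━━━━━━━━━━━━━━━━━━━━━┛             
                                   
━━━━━━━━━━━━━━━━━━━━━━━━┓          
 FileBrowser            ┃━━━━━━━━━┓
────────────────────────┨         ┃
> [-] repo/             ┃─────────┨
    server.md           ┃.........┃
    types.rs            ┃.......♣.┃
    auth.go             ┃........♣┃
    server.txt          ┃......♣♣♣┃


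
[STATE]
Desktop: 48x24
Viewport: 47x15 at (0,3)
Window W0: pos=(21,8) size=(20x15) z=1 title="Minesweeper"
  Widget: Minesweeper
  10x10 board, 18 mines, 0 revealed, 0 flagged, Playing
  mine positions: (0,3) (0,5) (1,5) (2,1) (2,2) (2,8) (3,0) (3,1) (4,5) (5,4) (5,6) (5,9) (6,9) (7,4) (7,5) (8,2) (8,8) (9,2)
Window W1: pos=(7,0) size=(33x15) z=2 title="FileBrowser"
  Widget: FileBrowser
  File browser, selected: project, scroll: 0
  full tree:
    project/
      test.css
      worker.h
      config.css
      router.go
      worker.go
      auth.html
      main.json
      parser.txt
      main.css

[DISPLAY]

       ┃> [-] project/                 ┃       
       ┃    test.css                   ┃       
       ┃    worker.h                   ┃       
       ┃    config.css                 ┃       
       ┃    router.go                  ┃       
       ┃    worker.go                  ┃┓      
       ┃    auth.html                  ┃┃      
       ┃    main.json                  ┃┨      
       ┃    parser.txt                 ┃┃      
       ┃    main.css                   ┃┃      
       ┃                               ┃┃      
       ┗━━━━━━━━━━━━━━━━━━━━━━━━━━━━━━━┛┃      
                     ┃■■■■■■■■■■        ┃      
                     ┃■■■■■■■■■■        ┃      
                     ┃■■■■■■■■■■        ┃      


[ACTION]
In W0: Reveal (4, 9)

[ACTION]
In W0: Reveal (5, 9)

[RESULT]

       ┃> [-] project/                 ┃       
       ┃    test.css                   ┃       
       ┃    worker.h                   ┃       
       ┃    config.css                 ┃       
       ┃    router.go                  ┃       
       ┃    worker.go                  ┃┓      
       ┃    auth.html                  ┃┃      
       ┃    main.json                  ┃┨      
       ┃    parser.txt                 ┃┃      
       ┃    main.css                   ┃┃      
       ┃                               ┃┃      
       ┗━━━━━━━━━━━━━━━━━━━━━━━━━━━━━━━┛┃      
                     ┃■■■■■✹■■■1        ┃      
                     ┃■■■■✹■✹■■✹        ┃      
                     ┃■■■■■■■■■✹        ┃      


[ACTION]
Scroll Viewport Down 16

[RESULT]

       ┃    auth.html                  ┃┃      
       ┃    main.json                  ┃┨      
       ┃    parser.txt                 ┃┃      
       ┃    main.css                   ┃┃      
       ┃                               ┃┃      
       ┗━━━━━━━━━━━━━━━━━━━━━━━━━━━━━━━┛┃      
                     ┃■■■■■✹■■■1        ┃      
                     ┃■■■■✹■✹■■✹        ┃      
                     ┃■■■■■■■■■✹        ┃      
                     ┃■■■■✹✹■■■■        ┃      
                     ┃■■✹■■■■■✹■        ┃      
                     ┃■■✹■■■■■■■        ┃      
                     ┃                  ┃      
                     ┗━━━━━━━━━━━━━━━━━━┛      
                                               


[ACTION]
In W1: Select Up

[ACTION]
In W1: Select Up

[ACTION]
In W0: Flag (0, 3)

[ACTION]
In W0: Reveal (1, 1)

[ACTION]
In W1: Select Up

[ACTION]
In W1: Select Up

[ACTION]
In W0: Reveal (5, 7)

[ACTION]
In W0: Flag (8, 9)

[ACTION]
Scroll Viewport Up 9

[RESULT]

       ┏━━━━━━━━━━━━━━━━━━━━━━━━━━━━━━━┓       
       ┃ FileBrowser                   ┃       
       ┠───────────────────────────────┨       
       ┃> [-] project/                 ┃       
       ┃    test.css                   ┃       
       ┃    worker.h                   ┃       
       ┃    config.css                 ┃       
       ┃    router.go                  ┃       
       ┃    worker.go                  ┃┓      
       ┃    auth.html                  ┃┃      
       ┃    main.json                  ┃┨      
       ┃    parser.txt                 ┃┃      
       ┃    main.css                   ┃┃      
       ┃                               ┃┃      
       ┗━━━━━━━━━━━━━━━━━━━━━━━━━━━━━━━┛┃      


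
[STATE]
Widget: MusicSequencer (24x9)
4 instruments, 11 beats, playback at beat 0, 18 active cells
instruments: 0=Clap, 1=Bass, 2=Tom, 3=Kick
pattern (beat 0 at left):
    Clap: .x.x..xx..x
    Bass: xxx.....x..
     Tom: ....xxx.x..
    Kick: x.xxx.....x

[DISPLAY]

     ▼1234567890        
 Clap·█·█··██··█        
 Bass███·····█··        
  Tom····███·█··        
 Kick█·███·····█        
                        
                        
                        
                        


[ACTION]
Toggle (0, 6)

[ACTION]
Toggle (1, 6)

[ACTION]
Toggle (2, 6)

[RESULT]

     ▼1234567890        
 Clap·█·█···█··█        
 Bass███···█·█··        
  Tom····██··█··        
 Kick█·███·····█        
                        
                        
                        
                        


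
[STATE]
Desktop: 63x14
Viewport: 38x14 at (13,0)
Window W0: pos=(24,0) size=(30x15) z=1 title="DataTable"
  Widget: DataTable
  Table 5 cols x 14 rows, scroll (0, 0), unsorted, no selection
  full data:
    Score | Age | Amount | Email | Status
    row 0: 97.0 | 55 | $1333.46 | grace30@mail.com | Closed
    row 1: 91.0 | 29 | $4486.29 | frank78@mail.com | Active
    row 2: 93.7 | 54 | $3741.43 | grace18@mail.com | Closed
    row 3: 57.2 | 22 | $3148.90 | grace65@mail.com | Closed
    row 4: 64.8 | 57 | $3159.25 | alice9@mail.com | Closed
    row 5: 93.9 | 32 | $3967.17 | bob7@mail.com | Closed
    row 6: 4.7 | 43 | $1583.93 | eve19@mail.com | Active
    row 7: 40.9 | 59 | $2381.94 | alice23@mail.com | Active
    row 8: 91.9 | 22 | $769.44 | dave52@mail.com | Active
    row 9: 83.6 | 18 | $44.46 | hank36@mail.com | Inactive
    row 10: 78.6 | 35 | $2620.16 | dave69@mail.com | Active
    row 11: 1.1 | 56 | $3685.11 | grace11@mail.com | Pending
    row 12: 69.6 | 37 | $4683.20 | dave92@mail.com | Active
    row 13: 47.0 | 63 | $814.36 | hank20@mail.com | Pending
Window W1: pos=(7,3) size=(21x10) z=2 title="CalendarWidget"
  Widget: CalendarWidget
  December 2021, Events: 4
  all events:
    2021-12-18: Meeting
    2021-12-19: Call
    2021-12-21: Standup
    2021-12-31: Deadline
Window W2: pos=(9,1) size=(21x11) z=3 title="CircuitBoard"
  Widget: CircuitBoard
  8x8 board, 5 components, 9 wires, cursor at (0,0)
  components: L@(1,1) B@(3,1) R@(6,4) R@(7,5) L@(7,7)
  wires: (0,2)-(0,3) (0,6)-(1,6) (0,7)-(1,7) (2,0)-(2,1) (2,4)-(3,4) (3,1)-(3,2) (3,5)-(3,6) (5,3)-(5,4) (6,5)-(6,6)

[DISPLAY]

           ┏━━━━━━━━━━━━━━━━━━━━━━━━━━
━━━━━━━━━━━━━━━━┓Table                
rcuitBoard      ┃─────────────────────
────────────────┨│Age│Amount  │Email  
0 1 2 3 4 5 6 7 ┃┼───┼────────┼───────
[.]      · ─ ·  ┃│55 │$1333.46│grace30
                ┃│29 │$4486.29│frank78
     L          ┃│54 │$3741.43│grace18
                ┃│22 │$3148.90│grace65
 · ─ ·          ┃│57 │$3159.25│alice9@
                ┃│32 │$3967.17│bob7@ma
━━━━━━━━━━━━━━━━┛│43 │$1583.93│eve19@m
━━━━━━━━━━━━━━┛9 │59 │$2381.94│alice23
           ┃91.9 │22 │$769.44 │dave52@


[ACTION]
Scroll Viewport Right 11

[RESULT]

┏━━━━━━━━━━━━━━━━━━━━━━━━━━━━┓        
━━━━━┓Table                  ┃        
     ┃───────────────────────┨        
─────┨│Age│Amount  │Email    ┃        
 6 7 ┃┼───┼────────┼─────────┃        
─ ·  ┃│55 │$1333.46│grace30@m┃        
     ┃│29 │$4486.29│frank78@m┃        
     ┃│54 │$3741.43│grace18@m┃        
     ┃│22 │$3148.90│grace65@m┃        
     ┃│57 │$3159.25│alice9@ma┃        
     ┃│32 │$3967.17│bob7@mail┃        
━━━━━┛│43 │$1583.93│eve19@mai┃        
━━━┛9 │59 │$2381.94│alice23@m┃        
┃91.9 │22 │$769.44 │dave52@ma┃        


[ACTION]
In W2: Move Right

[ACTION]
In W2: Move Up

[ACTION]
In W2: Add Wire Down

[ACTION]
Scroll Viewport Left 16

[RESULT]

                ┏━━━━━━━━━━━━━━━━━━━━━
 ┏━━━━━━━━━━━━━━━━━━━┓Table           
 ┃ CircuitBoard      ┃────────────────
━┠───────────────────┨│Age│Amount  │Em
 ┃   0 1 2 3 4 5 6 7 ┃┼───┼────────┼──
─┃0      [.]  · ─ ·  ┃│55 │$1333.46│gr
 ┃        │          ┃│29 │$4486.29│fr
M┃1       L          ┃│54 │$3741.43│gr
 ┃                   ┃│22 │$3148.90│gr
 ┃2   · ─ ·          ┃│57 │$3159.25│al
1┃                   ┃│32 │$3967.17│bo
2┗━━━━━━━━━━━━━━━━━━━┛│43 │$1583.93│ev
━━━━━━━━━━━━━━━━━━━┛9 │59 │$2381.94│al
                ┃91.9 │22 │$769.44 │da


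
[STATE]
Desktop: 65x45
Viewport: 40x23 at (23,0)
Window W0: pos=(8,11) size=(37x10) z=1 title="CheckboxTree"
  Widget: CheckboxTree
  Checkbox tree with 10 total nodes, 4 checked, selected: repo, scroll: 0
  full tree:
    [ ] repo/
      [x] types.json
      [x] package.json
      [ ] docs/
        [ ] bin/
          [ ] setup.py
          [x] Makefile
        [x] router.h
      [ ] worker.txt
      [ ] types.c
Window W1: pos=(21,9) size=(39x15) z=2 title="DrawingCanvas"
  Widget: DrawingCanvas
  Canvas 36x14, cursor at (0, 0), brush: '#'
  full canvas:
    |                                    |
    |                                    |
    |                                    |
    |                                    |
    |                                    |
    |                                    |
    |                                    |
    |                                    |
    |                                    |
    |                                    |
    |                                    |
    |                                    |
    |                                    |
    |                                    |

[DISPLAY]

                                        
                                        
                                        
                                        
                                        
                                        
                                        
                                        
                                        
━━━━━━━━━━━━━━━━━━━━━━━━━━━━━━━━━━━━┓   
DrawingCanvas                       ┃   
────────────────────────────────────┨   
                                    ┃   
                                    ┃   
                                    ┃   
                                    ┃   
                                    ┃   
                                    ┃   
                                    ┃   
                                    ┃   
                                    ┃   
                                    ┃   
                                    ┃   


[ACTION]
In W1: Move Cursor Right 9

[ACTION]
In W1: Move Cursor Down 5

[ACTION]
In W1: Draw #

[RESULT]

                                        
                                        
                                        
                                        
                                        
                                        
                                        
                                        
                                        
━━━━━━━━━━━━━━━━━━━━━━━━━━━━━━━━━━━━┓   
DrawingCanvas                       ┃   
────────────────────────────────────┨   
                                    ┃   
                                    ┃   
                                    ┃   
                                    ┃   
                                    ┃   
        #                           ┃   
                                    ┃   
                                    ┃   
                                    ┃   
                                    ┃   
                                    ┃   


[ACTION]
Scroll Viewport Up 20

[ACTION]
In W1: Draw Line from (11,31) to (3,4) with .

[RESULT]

                                        
                                        
                                        
                                        
                                        
                                        
                                        
                                        
                                        
━━━━━━━━━━━━━━━━━━━━━━━━━━━━━━━━━━━━┓   
DrawingCanvas                       ┃   
────────────────────────────────────┨   
                                    ┃   
                                    ┃   
                                    ┃   
   ..                               ┃   
     ....                           ┃   
        #...                        ┃   
            ...                     ┃   
               ....                 ┃   
                   ...              ┃   
                      ...           ┃   
                         ....       ┃   


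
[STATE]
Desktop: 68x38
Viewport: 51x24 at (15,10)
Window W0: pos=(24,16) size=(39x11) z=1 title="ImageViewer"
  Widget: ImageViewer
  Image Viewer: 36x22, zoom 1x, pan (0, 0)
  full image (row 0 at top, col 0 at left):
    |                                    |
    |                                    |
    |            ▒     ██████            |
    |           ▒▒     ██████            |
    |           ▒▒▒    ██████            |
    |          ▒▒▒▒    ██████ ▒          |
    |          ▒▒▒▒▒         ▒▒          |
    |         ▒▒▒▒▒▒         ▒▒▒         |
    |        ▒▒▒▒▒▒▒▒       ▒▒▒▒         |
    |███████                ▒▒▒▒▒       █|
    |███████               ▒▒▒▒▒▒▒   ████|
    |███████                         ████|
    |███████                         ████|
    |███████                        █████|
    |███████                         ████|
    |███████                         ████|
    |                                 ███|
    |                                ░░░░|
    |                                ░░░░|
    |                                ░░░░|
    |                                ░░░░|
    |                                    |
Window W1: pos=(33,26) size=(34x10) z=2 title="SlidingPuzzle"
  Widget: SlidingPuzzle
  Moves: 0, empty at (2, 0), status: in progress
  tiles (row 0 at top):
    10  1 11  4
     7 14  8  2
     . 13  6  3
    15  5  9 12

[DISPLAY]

                                                   
                                                   
                                                   
                                                   
                                                   
                                                   
         ┏━━━━━━━━━━━━━━━━━━━━━━━━━━━━━━━━━━━━━┓   
         ┃ ImageViewer                         ┃   
         ┠─────────────────────────────────────┨   
         ┃                                     ┃   
         ┃                                     ┃   
         ┃            ▒     ██████             ┃   
         ┃           ▒▒     ██████             ┃   
         ┃           ▒▒▒    ██████             ┃   
         ┃          ▒▒▒▒    ██████ ▒           ┃   
         ┃          ▒▒▒▒▒         ▒▒           ┃   
         ┗━━━━━━━━┏━━━━━━━━━━━━━━━━━━━━━━━━━━━━━━━━
                  ┃ SlidingPuzzle                  
                  ┠────────────────────────────────
                  ┃┌────┬────┬────┬────┐           
                  ┃│ 10 │  1 │ 11 │  4 │           
                  ┃├────┼────┼────┼────┤           
                  ┃│  7 │ 14 │  8 │  2 │           
                  ┃├────┼────┼────┼────┤           


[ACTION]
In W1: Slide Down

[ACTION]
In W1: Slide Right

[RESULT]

                                                   
                                                   
                                                   
                                                   
                                                   
                                                   
         ┏━━━━━━━━━━━━━━━━━━━━━━━━━━━━━━━━━━━━━┓   
         ┃ ImageViewer                         ┃   
         ┠─────────────────────────────────────┨   
         ┃                                     ┃   
         ┃                                     ┃   
         ┃            ▒     ██████             ┃   
         ┃           ▒▒     ██████             ┃   
         ┃           ▒▒▒    ██████             ┃   
         ┃          ▒▒▒▒    ██████ ▒           ┃   
         ┃          ▒▒▒▒▒         ▒▒           ┃   
         ┗━━━━━━━━┏━━━━━━━━━━━━━━━━━━━━━━━━━━━━━━━━
                  ┃ SlidingPuzzle                  
                  ┠────────────────────────────────
                  ┃┌────┬────┬────┬────┐           
                  ┃│ 10 │  1 │ 11 │  4 │           
                  ┃├────┼────┼────┼────┤           
                  ┃│    │ 14 │  8 │  2 │           
                  ┃├────┼────┼────┼────┤           


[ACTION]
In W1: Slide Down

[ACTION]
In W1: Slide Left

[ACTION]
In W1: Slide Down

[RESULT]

                                                   
                                                   
                                                   
                                                   
                                                   
                                                   
         ┏━━━━━━━━━━━━━━━━━━━━━━━━━━━━━━━━━━━━━┓   
         ┃ ImageViewer                         ┃   
         ┠─────────────────────────────────────┨   
         ┃                                     ┃   
         ┃                                     ┃   
         ┃            ▒     ██████             ┃   
         ┃           ▒▒     ██████             ┃   
         ┃           ▒▒▒    ██████             ┃   
         ┃          ▒▒▒▒    ██████ ▒           ┃   
         ┃          ▒▒▒▒▒         ▒▒           ┃   
         ┗━━━━━━━━┏━━━━━━━━━━━━━━━━━━━━━━━━━━━━━━━━
                  ┃ SlidingPuzzle                  
                  ┠────────────────────────────────
                  ┃┌────┬────┬────┬────┐           
                  ┃│  1 │    │ 11 │  4 │           
                  ┃├────┼────┼────┼────┤           
                  ┃│ 10 │ 14 │  8 │  2 │           
                  ┃├────┼────┼────┼────┤           


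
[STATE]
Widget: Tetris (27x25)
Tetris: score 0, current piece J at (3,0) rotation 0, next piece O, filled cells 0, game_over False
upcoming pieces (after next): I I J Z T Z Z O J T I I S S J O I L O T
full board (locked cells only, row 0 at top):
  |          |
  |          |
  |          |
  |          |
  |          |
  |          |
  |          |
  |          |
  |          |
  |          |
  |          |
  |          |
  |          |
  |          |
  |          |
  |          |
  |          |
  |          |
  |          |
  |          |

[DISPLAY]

   █      │Next:           
   ███    │▓▓              
          │▓▓              
          │                
          │                
          │                
          │Score:          
          │0               
          │                
          │                
          │                
          │                
          │                
          │                
          │                
          │                
          │                
          │                
          │                
          │                
          │                
          │                
          │                
          │                
          │                


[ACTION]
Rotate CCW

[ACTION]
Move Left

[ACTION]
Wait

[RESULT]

          │Next:           
   █      │▓▓              
   █      │▓▓              
  ██      │                
          │                
          │                
          │Score:          
          │0               
          │                
          │                
          │                
          │                
          │                
          │                
          │                
          │                
          │                
          │                
          │                
          │                
          │                
          │                
          │                
          │                
          │                


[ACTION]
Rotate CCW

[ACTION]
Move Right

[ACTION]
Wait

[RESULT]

          │Next:           
          │▓▓              
   ███    │▓▓              
     █    │                
          │                
          │                
          │Score:          
          │0               
          │                
          │                
          │                
          │                
          │                
          │                
          │                
          │                
          │                
          │                
          │                
          │                
          │                
          │                
          │                
          │                
          │                


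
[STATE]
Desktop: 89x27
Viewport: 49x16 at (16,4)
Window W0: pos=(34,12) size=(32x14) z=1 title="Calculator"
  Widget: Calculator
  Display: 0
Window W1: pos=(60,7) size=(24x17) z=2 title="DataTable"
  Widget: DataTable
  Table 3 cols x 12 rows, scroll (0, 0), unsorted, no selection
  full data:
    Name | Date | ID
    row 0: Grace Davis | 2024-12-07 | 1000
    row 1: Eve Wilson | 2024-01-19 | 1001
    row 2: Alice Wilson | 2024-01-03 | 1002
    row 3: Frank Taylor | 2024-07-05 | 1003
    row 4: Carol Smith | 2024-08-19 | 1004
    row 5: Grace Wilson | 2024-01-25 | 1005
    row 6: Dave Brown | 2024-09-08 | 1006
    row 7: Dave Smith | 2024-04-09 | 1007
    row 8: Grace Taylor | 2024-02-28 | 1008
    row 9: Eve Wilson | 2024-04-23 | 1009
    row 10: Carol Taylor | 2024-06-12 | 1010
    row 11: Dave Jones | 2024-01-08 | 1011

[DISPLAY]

                                                 
                                                 
                                                 
                                            ┏━━━━
                                            ┃ Dat
                                            ┠────
                                            ┃Name
                                            ┃────
                  ┏━━━━━━━━━━━━━━━━━━━━━━━━━┃Grac
                  ┃ Calculator              ┃Eve 
                  ┠─────────────────────────┃Alic
                  ┃                         ┃Fran
                  ┃┌───┬───┬───┬───┐        ┃Caro
                  ┃│ 7 │ 8 │ 9 │ ÷ │        ┃Grac
                  ┃├───┼───┼───┼───┤        ┃Dave
                  ┃│ 4 │ 5 │ 6 │ × │        ┃Dave


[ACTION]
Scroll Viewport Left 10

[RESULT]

                                                 
                                                 
                                                 
                                                 
                                                 
                                                 
                                                 
                                                 
                            ┏━━━━━━━━━━━━━━━━━━━━
                            ┃ Calculator         
                            ┠────────────────────
                            ┃                    
                            ┃┌───┬───┬───┬───┐   
                            ┃│ 7 │ 8 │ 9 │ ÷ │   
                            ┃├───┼───┼───┼───┤   
                            ┃│ 4 │ 5 │ 6 │ × │   


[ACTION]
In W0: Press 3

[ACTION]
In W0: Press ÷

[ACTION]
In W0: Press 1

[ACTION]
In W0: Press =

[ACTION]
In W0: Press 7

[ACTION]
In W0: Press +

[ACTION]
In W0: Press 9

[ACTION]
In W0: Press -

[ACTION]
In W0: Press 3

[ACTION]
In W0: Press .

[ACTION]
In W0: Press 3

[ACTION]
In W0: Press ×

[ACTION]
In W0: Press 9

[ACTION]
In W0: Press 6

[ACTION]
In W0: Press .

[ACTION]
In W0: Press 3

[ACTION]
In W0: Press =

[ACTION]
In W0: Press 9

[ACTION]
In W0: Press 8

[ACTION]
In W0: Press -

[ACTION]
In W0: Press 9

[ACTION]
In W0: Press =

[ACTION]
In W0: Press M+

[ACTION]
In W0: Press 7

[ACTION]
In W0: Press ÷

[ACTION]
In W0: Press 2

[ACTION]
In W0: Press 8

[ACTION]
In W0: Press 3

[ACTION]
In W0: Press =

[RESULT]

                                                 
                                                 
                                                 
                                                 
                                                 
                                                 
                                                 
                                                 
                            ┏━━━━━━━━━━━━━━━━━━━━
                            ┃ Calculator         
                            ┠────────────────────
                            ┃                   3
                            ┃┌───┬───┬───┬───┐   
                            ┃│ 7 │ 8 │ 9 │ ÷ │   
                            ┃├───┼───┼───┼───┤   
                            ┃│ 4 │ 5 │ 6 │ × │   
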